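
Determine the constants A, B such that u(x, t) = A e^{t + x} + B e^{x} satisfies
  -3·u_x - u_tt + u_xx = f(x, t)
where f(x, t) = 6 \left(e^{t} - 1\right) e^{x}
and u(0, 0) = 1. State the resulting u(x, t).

Answer: u(x, t) = 3 e^{x} - 2 e^{t + x}

Derivation:
Substitute the ansatz u = A e^{t + x} + B e^{x} into the left-hand side.
Derivatives of the ansatz:
  u_x = A e^{t} e^{x} + B e^{x}
  u_tt = A e^{t} e^{x}
  u_xx = A e^{t} e^{x} + B e^{x}
Term by term:
  -3·u_x = - 3 A e^{t} e^{x} - 3 B e^{x}
  -u_tt = - A e^{t} e^{x}
  u_xx = A e^{t} e^{x} + B e^{x}
So the left-hand side equals
  - 3 A e^{t} e^{x} - 2 B e^{x}
This must equal f(x, t) identically; expanded, f = 6 e^{t} e^{x} - 6 e^{x}.
Matching coefficients of the independent functions:
  [e^{t} e^{x}]:  - 3 A = 6
  [e^{x}]:  - 2 B = -6
Solving: A = -2, B = 3.
Check against the point condition:
  u(0, 0) = 1  ⟹  A + B = 1  ✓
Hence u(x, t) = 3 e^{x} - 2 e^{t + x}.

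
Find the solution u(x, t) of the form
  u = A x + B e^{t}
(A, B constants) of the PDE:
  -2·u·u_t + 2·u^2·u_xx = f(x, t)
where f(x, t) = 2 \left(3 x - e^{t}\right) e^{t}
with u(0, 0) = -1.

Substitute the ansatz u = A x + B e^{t} into the left-hand side.
Derivatives of the ansatz:
  u_t = B e^{t}
  u_xx = 0
Term by term:
  -2·u·u_t = - 2 A B x e^{t} - 2 B^{2} e^{2 t}
  2·u^2·u_xx = 0
So the left-hand side equals
  - 2 A B x e^{t} - 2 B^{2} e^{2 t}
This must equal f(x, t) = 2 \left(3 x - e^{t}\right) e^{t} identically.
Matching coefficients of the independent functions:
  [x e^{t}]:  - 2 A B = 6
  [e^{2 t}]:  - 2 B^{2} = -2
These equations allow (A, B) = (-3, 1) or (3, -1).
Impose the point condition(s):
  u(0, 0) = -1  ⟹  B = -1
Only A = 3, B = -1 satisfies everything.
Hence u(x, t) = 3 x - e^{t}.

Answer: u(x, t) = 3 x - e^{t}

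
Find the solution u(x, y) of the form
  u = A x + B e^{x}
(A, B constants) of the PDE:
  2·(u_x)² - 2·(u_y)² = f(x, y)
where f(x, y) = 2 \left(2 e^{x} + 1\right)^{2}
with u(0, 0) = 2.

Substitute the ansatz u = A x + B e^{x} into the left-hand side.
Derivatives of the ansatz:
  u_x = A + B e^{x}
  u_y = 0
Term by term:
  2·(u_x)² = 2 A^{2} + 4 A B e^{x} + 2 B^{2} e^{2 x}
  -2·(u_y)² = 0
So the left-hand side equals
  2 A^{2} + 4 A B e^{x} + 2 B^{2} e^{2 x}
This must equal f(x, y) identically; expanded, f = 8 e^{2 x} + 8 e^{x} + 2.
Matching coefficients of the independent functions:
  [constant term]:  2 A^{2} = 2
  [e^{x}]:  4 A B = 8
  [e^{2 x}]:  2 B^{2} = 8
These equations allow (A, B) = (-1, -2) or (1, 2).
Impose the point condition(s):
  u(0, 0) = 2  ⟹  B = 2
Only A = 1, B = 2 satisfies everything.
Hence u(x, y) = x + 2 e^{x}.

Answer: u(x, y) = x + 2 e^{x}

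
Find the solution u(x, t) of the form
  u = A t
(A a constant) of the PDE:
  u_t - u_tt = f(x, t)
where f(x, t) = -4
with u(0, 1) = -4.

Substitute the ansatz u = A t into the left-hand side.
Derivatives of the ansatz:
  u_t = A
  u_tt = 0
Term by term:
  u_t = A
  -u_tt = 0
So the left-hand side equals
  A
This must equal f(x, t) = -4 identically.
Matching coefficients of the independent functions:
  [constant term]:  A = -4
Solving: A = -4.
Check against the point condition:
  u(0, 1) = -4  ⟹  A = -4  ✓
Hence u(x, t) = - 4 t.

Answer: u(x, t) = - 4 t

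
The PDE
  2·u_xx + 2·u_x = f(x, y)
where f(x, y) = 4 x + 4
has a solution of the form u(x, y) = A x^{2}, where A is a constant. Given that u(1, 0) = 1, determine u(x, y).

Answer: u(x, y) = x^{2}

Derivation:
Substitute the ansatz u = A x^{2} into the left-hand side.
Derivatives of the ansatz:
  u_xx = 2 A
  u_x = 2 A x
Term by term:
  2·u_xx = 4 A
  2·u_x = 4 A x
So the left-hand side equals
  4 A x + 4 A
This must equal f(x, y) = 4 x + 4 identically.
Matching coefficients of the independent functions:
  [constant term, x]:  4 A = 4
Solving: A = 1.
Check against the point condition:
  u(1, 0) = 1  ⟹  A = 1  ✓
Hence u(x, y) = x^{2}.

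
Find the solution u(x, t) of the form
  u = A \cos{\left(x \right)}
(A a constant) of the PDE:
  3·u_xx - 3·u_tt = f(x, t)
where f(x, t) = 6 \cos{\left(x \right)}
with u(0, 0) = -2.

Substitute the ansatz u = A \cos{\left(x \right)} into the left-hand side.
Derivatives of the ansatz:
  u_xx = - A \cos{\left(x \right)}
  u_tt = 0
Term by term:
  3·u_xx = - 3 A \cos{\left(x \right)}
  -3·u_tt = 0
So the left-hand side equals
  - 3 A \cos{\left(x \right)}
This must equal f(x, t) = 6 \cos{\left(x \right)} identically.
Matching coefficients of the independent functions:
  [\cos{\left(x \right)}]:  - 3 A = 6
Solving: A = -2.
Check against the point condition:
  u(0, 0) = -2  ⟹  A = -2  ✓
Hence u(x, t) = - 2 \cos{\left(x \right)}.

Answer: u(x, t) = - 2 \cos{\left(x \right)}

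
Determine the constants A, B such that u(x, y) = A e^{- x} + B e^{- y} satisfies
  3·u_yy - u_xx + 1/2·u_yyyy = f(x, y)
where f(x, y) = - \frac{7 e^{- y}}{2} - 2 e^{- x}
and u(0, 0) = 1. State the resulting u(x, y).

Substitute the ansatz u = A e^{- x} + B e^{- y} into the left-hand side.
Derivatives of the ansatz:
  u_yy = B e^{- y}
  u_xx = A e^{- x}
  u_yyyy = B e^{- y}
Term by term:
  3·u_yy = 3 B e^{- y}
  -u_xx = - A e^{- x}
  1/2·u_yyyy = \frac{B e^{- y}}{2}
So the left-hand side equals
  - A e^{- x} + \frac{7 B e^{- y}}{2}
This must equal f(x, y) = - \frac{7 e^{- y}}{2} - 2 e^{- x} identically.
Matching coefficients of the independent functions:
  [e^{- x}]:  - A = -2
  [e^{- y}]:  \frac{7 B}{2} = - \frac{7}{2}
Solving: A = 2, B = -1.
Check against the point condition:
  u(0, 0) = 1  ⟹  A + B = 1  ✓
Hence u(x, y) = - e^{- y} + 2 e^{- x}.

Answer: u(x, y) = - e^{- y} + 2 e^{- x}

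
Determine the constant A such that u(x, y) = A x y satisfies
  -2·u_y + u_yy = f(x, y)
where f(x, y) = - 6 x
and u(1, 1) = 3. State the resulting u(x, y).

Substitute the ansatz u = A x y into the left-hand side.
Derivatives of the ansatz:
  u_y = A x
  u_yy = 0
Term by term:
  -2·u_y = - 2 A x
  u_yy = 0
So the left-hand side equals
  - 2 A x
This must equal f(x, y) = - 6 x identically.
Matching coefficients of the independent functions:
  [x]:  - 2 A = -6
Solving: A = 3.
Check against the point condition:
  u(1, 1) = 3  ⟹  A = 3  ✓
Hence u(x, y) = 3 x y.

Answer: u(x, y) = 3 x y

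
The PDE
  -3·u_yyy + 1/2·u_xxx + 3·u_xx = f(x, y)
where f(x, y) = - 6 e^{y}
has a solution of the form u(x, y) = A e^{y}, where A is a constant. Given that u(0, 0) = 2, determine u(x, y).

Substitute the ansatz u = A e^{y} into the left-hand side.
Derivatives of the ansatz:
  u_yyy = A e^{y}
  u_xxx = 0
  u_xx = 0
Term by term:
  -3·u_yyy = - 3 A e^{y}
  1/2·u_xxx = 0
  3·u_xx = 0
So the left-hand side equals
  - 3 A e^{y}
This must equal f(x, y) = - 6 e^{y} identically.
Matching coefficients of the independent functions:
  [e^{y}]:  - 3 A = -6
Solving: A = 2.
Check against the point condition:
  u(0, 0) = 2  ⟹  A = 2  ✓
Hence u(x, y) = 2 e^{y}.

Answer: u(x, y) = 2 e^{y}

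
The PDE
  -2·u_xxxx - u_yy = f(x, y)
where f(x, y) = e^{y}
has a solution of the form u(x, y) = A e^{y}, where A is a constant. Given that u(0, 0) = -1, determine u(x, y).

Substitute the ansatz u = A e^{y} into the left-hand side.
Derivatives of the ansatz:
  u_xxxx = 0
  u_yy = A e^{y}
Term by term:
  -2·u_xxxx = 0
  -u_yy = - A e^{y}
So the left-hand side equals
  - A e^{y}
This must equal f(x, y) = e^{y} identically.
Matching coefficients of the independent functions:
  [e^{y}]:  - A = 1
Solving: A = -1.
Check against the point condition:
  u(0, 0) = -1  ⟹  A = -1  ✓
Hence u(x, y) = - e^{y}.

Answer: u(x, y) = - e^{y}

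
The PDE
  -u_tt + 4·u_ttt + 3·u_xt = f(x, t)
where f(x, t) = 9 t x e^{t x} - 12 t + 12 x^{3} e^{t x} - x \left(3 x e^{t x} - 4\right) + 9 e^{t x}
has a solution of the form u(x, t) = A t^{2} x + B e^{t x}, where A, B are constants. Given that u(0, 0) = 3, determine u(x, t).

Answer: u(x, t) = - 2 t^{2} x + 3 e^{t x}

Derivation:
Substitute the ansatz u = A t^{2} x + B e^{t x} into the left-hand side.
Derivatives of the ansatz:
  u_tt = 2 A x + B x^{2} e^{t x}
  u_ttt = B x^{3} e^{t x}
  u_xt = 2 A t + B t x e^{t x} + B e^{t x}
Term by term:
  -u_tt = - 2 A x - B x^{2} e^{t x}
  4·u_ttt = 4 B x^{3} e^{t x}
  3·u_xt = 6 A t + 3 B t x e^{t x} + 3 B e^{t x}
So the left-hand side equals
  6 A t - 2 A x + 3 B t x e^{t x} + 4 B x^{3} e^{t x} - B x^{2} e^{t x} + 3 B e^{t x}
This must equal f(x, t) identically; expanded, f = 9 t x e^{t x} - 12 t + 12 x^{3} e^{t x} - 3 x^{2} e^{t x} + 4 x + 9 e^{t x}.
Matching coefficients of the independent functions:
  [t]:  6 A = -12
  [x]:  - 2 A = 4
  [x^{2} e^{t x}]:  - B = -3
  [x^{3} e^{t x}]:  4 B = 12
  [t x e^{t x}, e^{t x}]:  3 B = 9
Solving: A = -2, B = 3.
Check against the point condition:
  u(0, 0) = 3  ⟹  B = 3  ✓
Hence u(x, t) = - 2 t^{2} x + 3 e^{t x}.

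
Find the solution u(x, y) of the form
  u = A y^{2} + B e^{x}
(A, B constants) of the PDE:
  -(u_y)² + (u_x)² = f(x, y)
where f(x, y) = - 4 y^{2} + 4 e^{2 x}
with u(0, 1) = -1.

Substitute the ansatz u = A y^{2} + B e^{x} into the left-hand side.
Derivatives of the ansatz:
  u_y = 2 A y
  u_x = B e^{x}
Term by term:
  -(u_y)² = - 4 A^{2} y^{2}
  (u_x)² = B^{2} e^{2 x}
So the left-hand side equals
  - 4 A^{2} y^{2} + B^{2} e^{2 x}
This must equal f(x, y) = - 4 y^{2} + 4 e^{2 x} identically.
Matching coefficients of the independent functions:
  [y^{2}]:  - 4 A^{2} = -4
  [e^{2 x}]:  B^{2} = 4
These equations allow (A, B) = (-1, -2) or (-1, 2) or (1, -2) or (1, 2).
Impose the point condition(s):
  u(0, 1) = -1  ⟹  A + B = -1
Only A = 1, B = -2 satisfies everything.
Hence u(x, y) = y^{2} - 2 e^{x}.

Answer: u(x, y) = y^{2} - 2 e^{x}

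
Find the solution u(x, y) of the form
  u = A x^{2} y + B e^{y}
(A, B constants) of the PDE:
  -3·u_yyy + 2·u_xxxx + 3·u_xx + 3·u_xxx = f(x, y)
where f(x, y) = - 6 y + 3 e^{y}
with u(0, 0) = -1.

Answer: u(x, y) = - x^{2} y - e^{y}

Derivation:
Substitute the ansatz u = A x^{2} y + B e^{y} into the left-hand side.
Derivatives of the ansatz:
  u_yyy = B e^{y}
  u_xxxx = 0
  u_xx = 2 A y
  u_xxx = 0
Term by term:
  -3·u_yyy = - 3 B e^{y}
  2·u_xxxx = 0
  3·u_xx = 6 A y
  3·u_xxx = 0
So the left-hand side equals
  6 A y - 3 B e^{y}
This must equal f(x, y) = - 6 y + 3 e^{y} identically.
Matching coefficients of the independent functions:
  [y]:  6 A = -6
  [e^{y}]:  - 3 B = 3
Solving: A = -1, B = -1.
Check against the point condition:
  u(0, 0) = -1  ⟹  B = -1  ✓
Hence u(x, y) = - x^{2} y - e^{y}.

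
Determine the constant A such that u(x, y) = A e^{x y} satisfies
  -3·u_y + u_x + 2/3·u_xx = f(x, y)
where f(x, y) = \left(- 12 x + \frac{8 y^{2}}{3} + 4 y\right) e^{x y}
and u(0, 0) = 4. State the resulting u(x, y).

Substitute the ansatz u = A e^{x y} into the left-hand side.
Derivatives of the ansatz:
  u_y = A x e^{x y}
  u_x = A y e^{x y}
  u_xx = A y^{2} e^{x y}
Term by term:
  -3·u_y = - 3 A x e^{x y}
  u_x = A y e^{x y}
  2/3·u_xx = \frac{2 A y^{2} e^{x y}}{3}
So the left-hand side equals
  - 3 A x e^{x y} + \frac{2 A y^{2} e^{x y}}{3} + A y e^{x y}
This must equal f(x, y) identically; expanded, f = - 12 x e^{x y} + \frac{8 y^{2} e^{x y}}{3} + 4 y e^{x y}.
Matching coefficients of the independent functions:
  [x e^{x y}]:  - 3 A = -12
  [y e^{x y}]:  A = 4
  [y^{2} e^{x y}]:  \frac{2 A}{3} = \frac{8}{3}
Solving: A = 4.
Check against the point condition:
  u(0, 0) = 4  ⟹  A = 4  ✓
Hence u(x, y) = 4 e^{x y}.

Answer: u(x, y) = 4 e^{x y}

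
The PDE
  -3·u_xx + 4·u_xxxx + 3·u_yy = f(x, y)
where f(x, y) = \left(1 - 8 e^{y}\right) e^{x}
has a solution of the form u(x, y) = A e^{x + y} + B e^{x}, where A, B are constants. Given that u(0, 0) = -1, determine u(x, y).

Substitute the ansatz u = A e^{x + y} + B e^{x} into the left-hand side.
Derivatives of the ansatz:
  u_xx = A e^{x} e^{y} + B e^{x}
  u_xxxx = A e^{x} e^{y} + B e^{x}
  u_yy = A e^{x} e^{y}
Term by term:
  -3·u_xx = - 3 A e^{x} e^{y} - 3 B e^{x}
  4·u_xxxx = 4 A e^{x} e^{y} + 4 B e^{x}
  3·u_yy = 3 A e^{x} e^{y}
So the left-hand side equals
  4 A e^{x} e^{y} + B e^{x}
This must equal f(x, y) identically; expanded, f = - 8 e^{x} e^{y} + e^{x}.
Matching coefficients of the independent functions:
  [e^{x} e^{y}]:  4 A = -8
  [e^{x}]:  B = 1
Solving: A = -2, B = 1.
Check against the point condition:
  u(0, 0) = -1  ⟹  A + B = -1  ✓
Hence u(x, y) = e^{x} - 2 e^{x + y}.

Answer: u(x, y) = e^{x} - 2 e^{x + y}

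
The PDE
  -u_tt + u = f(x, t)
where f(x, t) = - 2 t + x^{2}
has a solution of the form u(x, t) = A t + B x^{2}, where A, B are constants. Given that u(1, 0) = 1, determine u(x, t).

Answer: u(x, t) = - 2 t + x^{2}

Derivation:
Substitute the ansatz u = A t + B x^{2} into the left-hand side.
Derivatives of the ansatz:
  u_tt = 0
Term by term:
  -u_tt = 0
  u = A t + B x^{2}
So the left-hand side equals
  A t + B x^{2}
This must equal f(x, t) = - 2 t + x^{2} identically.
Matching coefficients of the independent functions:
  [t]:  A = -2
  [x^{2}]:  B = 1
Solving: A = -2, B = 1.
Check against the point condition:
  u(1, 0) = 1  ⟹  B = 1  ✓
Hence u(x, t) = - 2 t + x^{2}.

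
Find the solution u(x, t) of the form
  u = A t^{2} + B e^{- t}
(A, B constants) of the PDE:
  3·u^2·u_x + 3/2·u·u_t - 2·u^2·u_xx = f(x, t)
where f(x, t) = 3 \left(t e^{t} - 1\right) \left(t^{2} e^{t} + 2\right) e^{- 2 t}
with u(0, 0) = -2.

Substitute the ansatz u = A t^{2} + B e^{- t} into the left-hand side.
Derivatives of the ansatz:
  u_x = 0
  u_t = 2 A t - B e^{- t}
  u_xx = 0
Term by term:
  3·u^2·u_x = 0
  3/2·u·u_t = 3 A^{2} t^{3} - \frac{3 A B t^{2} e^{- t}}{2} + 3 A B t e^{- t} - \frac{3 B^{2} e^{- 2 t}}{2}
  -2·u^2·u_xx = 0
So the left-hand side equals
  3 A^{2} t^{3} - \frac{3 A B t^{2} e^{- t}}{2} + 3 A B t e^{- t} - \frac{3 B^{2} e^{- 2 t}}{2}
This must equal f(x, t) identically; expanded, f = 3 t^{3} - 3 t^{2} e^{- t} + 6 t e^{- t} - 6 e^{- 2 t}.
Matching coefficients of the independent functions:
  [t^{3}]:  3 A^{2} = 3
  [t e^{- t}]:  3 A B = 6
  [t^{2} e^{- t}]:  - \frac{3 A B}{2} = -3
  [e^{- 2 t}]:  - \frac{3 B^{2}}{2} = -6
These equations allow (A, B) = (-1, -2) or (1, 2).
Impose the point condition(s):
  u(0, 0) = -2  ⟹  B = -2
Only A = -1, B = -2 satisfies everything.
Hence u(x, t) = - t^{2} - 2 e^{- t}.

Answer: u(x, t) = - t^{2} - 2 e^{- t}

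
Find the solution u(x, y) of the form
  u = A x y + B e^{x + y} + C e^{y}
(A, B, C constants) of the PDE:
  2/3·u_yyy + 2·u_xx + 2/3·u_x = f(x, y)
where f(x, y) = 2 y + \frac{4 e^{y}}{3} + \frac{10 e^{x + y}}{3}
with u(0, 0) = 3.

Substitute the ansatz u = A x y + B e^{x + y} + C e^{y} into the left-hand side.
Derivatives of the ansatz:
  u_yyy = B e^{x} e^{y} + C e^{y}
  u_xx = B e^{x} e^{y}
  u_x = A y + B e^{x} e^{y}
Term by term:
  2/3·u_yyy = \frac{2 B e^{x} e^{y}}{3} + \frac{2 C e^{y}}{3}
  2·u_xx = 2 B e^{x} e^{y}
  2/3·u_x = \frac{2 A y}{3} + \frac{2 B e^{x} e^{y}}{3}
So the left-hand side equals
  \frac{2 A y}{3} + \frac{10 B e^{x} e^{y}}{3} + \frac{2 C e^{y}}{3}
This must equal f(x, y) identically; expanded, f = 2 y + \frac{10 e^{x} e^{y}}{3} + \frac{4 e^{y}}{3}.
Matching coefficients of the independent functions:
  [y]:  \frac{2 A}{3} = 2
  [e^{x} e^{y}]:  \frac{10 B}{3} = \frac{10}{3}
  [e^{y}]:  \frac{2 C}{3} = \frac{4}{3}
Solving: A = 3, B = 1, C = 2.
Check against the point condition:
  u(0, 0) = 3  ⟹  B + C = 3  ✓
Hence u(x, y) = 3 x y + 2 e^{y} + e^{x + y}.

Answer: u(x, y) = 3 x y + 2 e^{y} + e^{x + y}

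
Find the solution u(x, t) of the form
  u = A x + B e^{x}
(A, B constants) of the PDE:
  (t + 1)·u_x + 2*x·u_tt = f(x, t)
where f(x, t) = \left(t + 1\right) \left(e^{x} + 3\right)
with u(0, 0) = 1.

Answer: u(x, t) = 3 x + e^{x}

Derivation:
Substitute the ansatz u = A x + B e^{x} into the left-hand side.
Derivatives of the ansatz:
  u_x = A + B e^{x}
  u_tt = 0
Term by term:
  (t + 1)·u_x = A t + A + B t e^{x} + B e^{x}
  2*x·u_tt = 0
So the left-hand side equals
  A t + A + B t e^{x} + B e^{x}
This must equal f(x, t) identically; expanded, f = t e^{x} + 3 t + e^{x} + 3.
Matching coefficients of the independent functions:
  [constant term, t]:  A = 3
  [t e^{x}, e^{x}]:  B = 1
Solving: A = 3, B = 1.
Check against the point condition:
  u(0, 0) = 1  ⟹  B = 1  ✓
Hence u(x, t) = 3 x + e^{x}.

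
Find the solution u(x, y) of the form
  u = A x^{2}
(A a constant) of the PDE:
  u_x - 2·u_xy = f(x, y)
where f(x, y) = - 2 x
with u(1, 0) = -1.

Substitute the ansatz u = A x^{2} into the left-hand side.
Derivatives of the ansatz:
  u_x = 2 A x
  u_xy = 0
Term by term:
  u_x = 2 A x
  -2·u_xy = 0
So the left-hand side equals
  2 A x
This must equal f(x, y) = - 2 x identically.
Matching coefficients of the independent functions:
  [x]:  2 A = -2
Solving: A = -1.
Check against the point condition:
  u(1, 0) = -1  ⟹  A = -1  ✓
Hence u(x, y) = - x^{2}.

Answer: u(x, y) = - x^{2}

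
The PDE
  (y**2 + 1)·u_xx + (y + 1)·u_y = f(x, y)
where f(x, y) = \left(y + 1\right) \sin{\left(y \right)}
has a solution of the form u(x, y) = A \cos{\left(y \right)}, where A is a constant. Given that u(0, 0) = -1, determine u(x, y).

Substitute the ansatz u = A \cos{\left(y \right)} into the left-hand side.
Derivatives of the ansatz:
  u_xx = 0
  u_y = - A \sin{\left(y \right)}
Term by term:
  (y**2 + 1)·u_xx = 0
  (y + 1)·u_y = - A y \sin{\left(y \right)} - A \sin{\left(y \right)}
So the left-hand side equals
  - A y \sin{\left(y \right)} - A \sin{\left(y \right)}
This must equal f(x, y) identically; expanded, f = y \sin{\left(y \right)} + \sin{\left(y \right)}.
Matching coefficients of the independent functions:
  [y \sin{\left(y \right)}, \sin{\left(y \right)}]:  - A = 1
Solving: A = -1.
Check against the point condition:
  u(0, 0) = -1  ⟹  A = -1  ✓
Hence u(x, y) = - \cos{\left(y \right)}.

Answer: u(x, y) = - \cos{\left(y \right)}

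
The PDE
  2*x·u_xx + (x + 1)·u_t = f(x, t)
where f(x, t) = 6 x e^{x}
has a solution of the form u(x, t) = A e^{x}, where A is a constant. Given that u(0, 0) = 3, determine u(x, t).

Substitute the ansatz u = A e^{x} into the left-hand side.
Derivatives of the ansatz:
  u_xx = A e^{x}
  u_t = 0
Term by term:
  2*x·u_xx = 2 A x e^{x}
  (x + 1)·u_t = 0
So the left-hand side equals
  2 A x e^{x}
This must equal f(x, t) = 6 x e^{x} identically.
Matching coefficients of the independent functions:
  [x e^{x}]:  2 A = 6
Solving: A = 3.
Check against the point condition:
  u(0, 0) = 3  ⟹  A = 3  ✓
Hence u(x, t) = 3 e^{x}.

Answer: u(x, t) = 3 e^{x}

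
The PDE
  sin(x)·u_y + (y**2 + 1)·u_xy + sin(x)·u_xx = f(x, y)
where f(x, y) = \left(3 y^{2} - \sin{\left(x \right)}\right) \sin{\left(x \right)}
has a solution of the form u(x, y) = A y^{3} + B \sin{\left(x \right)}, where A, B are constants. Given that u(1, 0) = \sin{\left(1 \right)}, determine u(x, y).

Answer: u(x, y) = y^{3} + \sin{\left(x \right)}

Derivation:
Substitute the ansatz u = A y^{3} + B \sin{\left(x \right)} into the left-hand side.
Derivatives of the ansatz:
  u_y = 3 A y^{2}
  u_xy = 0
  u_xx = - B \sin{\left(x \right)}
Term by term:
  sin(x)·u_y = 3 A y^{2} \sin{\left(x \right)}
  (y**2 + 1)·u_xy = 0
  sin(x)·u_xx = - B \sin^{2}{\left(x \right)}
So the left-hand side equals
  3 A y^{2} \sin{\left(x \right)} - B \sin^{2}{\left(x \right)}
This must equal f(x, y) identically; expanded, f = 3 y^{2} \sin{\left(x \right)} - \sin^{2}{\left(x \right)}.
Matching coefficients of the independent functions:
  [y^{2} \sin{\left(x \right)}]:  3 A = 3
  [\sin^{2}{\left(x \right)}]:  - B = -1
Solving: A = 1, B = 1.
Check against the point condition:
  u(1, 0) = \sin{\left(1 \right)}  ⟹  B \sin{\left(1 \right)} = \sin{\left(1 \right)}  ✓
Hence u(x, y) = y^{3} + \sin{\left(x \right)}.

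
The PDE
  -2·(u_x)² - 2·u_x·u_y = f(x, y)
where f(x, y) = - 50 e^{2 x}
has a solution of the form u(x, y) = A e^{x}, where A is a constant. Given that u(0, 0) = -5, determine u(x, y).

Answer: u(x, y) = - 5 e^{x}

Derivation:
Substitute the ansatz u = A e^{x} into the left-hand side.
Derivatives of the ansatz:
  u_x = A e^{x}
  u_y = 0
Term by term:
  -2·(u_x)² = - 2 A^{2} e^{2 x}
  -2·u_x·u_y = 0
So the left-hand side equals
  - 2 A^{2} e^{2 x}
This must equal f(x, y) = - 50 e^{2 x} identically.
Matching coefficients of the independent functions:
  [e^{2 x}]:  - 2 A^{2} = -50
These equations allow (A) = (-5) or (5).
Impose the point condition(s):
  u(0, 0) = -5  ⟹  A = -5
Only A = -5 satisfies everything.
Hence u(x, y) = - 5 e^{x}.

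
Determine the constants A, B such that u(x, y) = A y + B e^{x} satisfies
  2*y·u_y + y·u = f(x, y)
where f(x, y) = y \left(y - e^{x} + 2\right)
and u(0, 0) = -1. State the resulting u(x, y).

Answer: u(x, y) = y - e^{x}

Derivation:
Substitute the ansatz u = A y + B e^{x} into the left-hand side.
Derivatives of the ansatz:
  u_y = A
Term by term:
  2*y·u_y = 2 A y
  y·u = A y^{2} + B y e^{x}
So the left-hand side equals
  A y^{2} + 2 A y + B y e^{x}
This must equal f(x, y) identically; expanded, f = y^{2} - y e^{x} + 2 y.
Matching coefficients of the independent functions:
  [y]:  2 A = 2
  [y^{2}]:  A = 1
  [y e^{x}]:  B = -1
Solving: A = 1, B = -1.
Check against the point condition:
  u(0, 0) = -1  ⟹  B = -1  ✓
Hence u(x, y) = y - e^{x}.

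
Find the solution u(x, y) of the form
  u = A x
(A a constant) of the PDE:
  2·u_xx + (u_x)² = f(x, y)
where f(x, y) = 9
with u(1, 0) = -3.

Substitute the ansatz u = A x into the left-hand side.
Derivatives of the ansatz:
  u_xx = 0
  u_x = A
Term by term:
  2·u_xx = 0
  (u_x)² = A^{2}
So the left-hand side equals
  A^{2}
This must equal f(x, y) = 9 identically.
Matching coefficients of the independent functions:
  [constant term]:  A^{2} = 9
These equations allow (A) = (-3) or (3).
Impose the point condition(s):
  u(1, 0) = -3  ⟹  A = -3
Only A = -3 satisfies everything.
Hence u(x, y) = - 3 x.

Answer: u(x, y) = - 3 x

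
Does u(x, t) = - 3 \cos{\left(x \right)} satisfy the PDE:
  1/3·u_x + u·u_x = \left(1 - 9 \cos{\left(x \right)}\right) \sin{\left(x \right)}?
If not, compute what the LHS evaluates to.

Evaluate each term of the left-hand side for u = - 3 \cos{\left(x \right)}.
Derivatives:
  u_x = 3 \sin{\left(x \right)}
Terms:
  1/3·u_x = \sin{\left(x \right)}
  u·u_x = - \frac{9 \sin{\left(2 x \right)}}{2}
Sum: LHS = \left(1 - 9 \cos{\left(x \right)}\right) \sin{\left(x \right)}
This is exactly the given right-hand side, so u is a solution.

Answer: Yes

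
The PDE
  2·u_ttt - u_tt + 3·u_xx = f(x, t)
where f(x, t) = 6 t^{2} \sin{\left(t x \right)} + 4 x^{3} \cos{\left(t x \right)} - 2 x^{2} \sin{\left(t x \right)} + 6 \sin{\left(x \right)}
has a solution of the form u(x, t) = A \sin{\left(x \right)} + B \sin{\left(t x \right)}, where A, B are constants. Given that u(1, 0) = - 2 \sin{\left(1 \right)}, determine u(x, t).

Answer: u(x, t) = - 2 \sin{\left(x \right)} - 2 \sin{\left(t x \right)}

Derivation:
Substitute the ansatz u = A \sin{\left(x \right)} + B \sin{\left(t x \right)} into the left-hand side.
Derivatives of the ansatz:
  u_ttt = - B x^{3} \cos{\left(t x \right)}
  u_tt = - B x^{2} \sin{\left(t x \right)}
  u_xx = - A \sin{\left(x \right)} - B t^{2} \sin{\left(t x \right)}
Term by term:
  2·u_ttt = - 2 B x^{3} \cos{\left(t x \right)}
  -u_tt = B x^{2} \sin{\left(t x \right)}
  3·u_xx = - 3 A \sin{\left(x \right)} - 3 B t^{2} \sin{\left(t x \right)}
So the left-hand side equals
  - 3 A \sin{\left(x \right)} - 3 B t^{2} \sin{\left(t x \right)} - 2 B x^{3} \cos{\left(t x \right)} + B x^{2} \sin{\left(t x \right)}
This must equal f(x, t) = 6 t^{2} \sin{\left(t x \right)} + 4 x^{3} \cos{\left(t x \right)} - 2 x^{2} \sin{\left(t x \right)} + 6 \sin{\left(x \right)} identically.
Matching coefficients of the independent functions:
  [t^{2} \sin{\left(t x \right)}]:  - 3 B = 6
  [x^{2} \sin{\left(t x \right)}]:  B = -2
  [x^{3} \cos{\left(t x \right)}]:  - 2 B = 4
  [\sin{\left(x \right)}]:  - 3 A = 6
Solving: A = -2, B = -2.
Check against the point condition:
  u(1, 0) = - 2 \sin{\left(1 \right)}  ⟹  A \sin{\left(1 \right)} = - 2 \sin{\left(1 \right)}  ✓
Hence u(x, t) = - 2 \sin{\left(x \right)} - 2 \sin{\left(t x \right)}.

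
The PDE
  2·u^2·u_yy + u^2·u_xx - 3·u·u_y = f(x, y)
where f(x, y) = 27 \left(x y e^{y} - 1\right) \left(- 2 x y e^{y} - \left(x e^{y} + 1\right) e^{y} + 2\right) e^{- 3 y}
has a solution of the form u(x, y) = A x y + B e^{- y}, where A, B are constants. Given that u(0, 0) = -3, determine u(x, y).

Answer: u(x, y) = 3 x y - 3 e^{- y}

Derivation:
Substitute the ansatz u = A x y + B e^{- y} into the left-hand side.
Derivatives of the ansatz:
  u_yy = B e^{- y}
  u_xx = 0
  u_y = A x - B e^{- y}
Term by term:
  2·u^2·u_yy = 2 A^{2} B x^{2} y^{2} e^{- y} + 4 A B^{2} x y e^{- 2 y} + 2 B^{3} e^{- 3 y}
  u^2·u_xx = 0
  -3·u·u_y = - 3 A^{2} x^{2} y + 3 A B x y e^{- y} - 3 A B x e^{- y} + 3 B^{2} e^{- 2 y}
So the left-hand side equals
  2 A^{2} B x^{2} y^{2} e^{- y} - 3 A^{2} x^{2} y + 4 A B^{2} x y e^{- 2 y} + 3 A B x y e^{- y} - 3 A B x e^{- y} + 2 B^{3} e^{- 3 y} + 3 B^{2} e^{- 2 y}
This must equal f(x, y) identically; expanded, f = - 54 x^{2} y^{2} e^{- y} - 27 x^{2} y - 27 x y e^{- y} + 108 x y e^{- 2 y} + 27 x e^{- y} + 27 e^{- 2 y} - 54 e^{- 3 y}.
Matching coefficients of the independent functions:
  [x e^{- y}]:  - 3 A B = 27
  [x^{2} y]:  - 3 A^{2} = -27
  [x y e^{- 2 y}]:  4 A B^{2} = 108
  [x y e^{- y}]:  3 A B = -27
  [x^{2} y^{2} e^{- y}]:  2 A^{2} B = -54
  [e^{- 3 y}]:  2 B^{3} = -54
  [e^{- 2 y}]:  3 B^{2} = 27
Solving: A = 3, B = -3.
Check against the point condition:
  u(0, 0) = -3  ⟹  B = -3  ✓
Hence u(x, y) = 3 x y - 3 e^{- y}.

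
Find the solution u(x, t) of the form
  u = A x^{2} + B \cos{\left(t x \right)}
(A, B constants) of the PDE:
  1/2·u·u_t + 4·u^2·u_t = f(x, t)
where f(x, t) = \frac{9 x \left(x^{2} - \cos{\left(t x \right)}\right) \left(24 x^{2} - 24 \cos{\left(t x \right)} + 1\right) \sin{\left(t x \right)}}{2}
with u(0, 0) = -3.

Substitute the ansatz u = A x^{2} + B \cos{\left(t x \right)} into the left-hand side.
Derivatives of the ansatz:
  u_t = - B x \sin{\left(t x \right)}
Term by term:
  1/2·u·u_t = - \frac{A B x^{3} \sin{\left(t x \right)}}{2} - \frac{B^{2} x \sin{\left(t x \right)} \cos{\left(t x \right)}}{2}
  4·u^2·u_t = - 4 A^{2} B x^{5} \sin{\left(t x \right)} - 8 A B^{2} x^{3} \sin{\left(t x \right)} \cos{\left(t x \right)} - 4 B^{3} x \sin{\left(t x \right)} \cos^{2}{\left(t x \right)}
So the left-hand side equals
  - 4 A^{2} B x^{5} \sin{\left(t x \right)} - 8 A B^{2} x^{3} \sin{\left(t x \right)} \cos{\left(t x \right)} - \frac{A B x^{3} \sin{\left(t x \right)}}{2} - 4 B^{3} x \sin{\left(t x \right)} \cos^{2}{\left(t x \right)} - \frac{B^{2} x \sin{\left(t x \right)} \cos{\left(t x \right)}}{2}
This must equal f(x, t) identically; expanded, f = 108 x^{5} \sin{\left(t x \right)} - 216 x^{3} \sin{\left(t x \right)} \cos{\left(t x \right)} + \frac{9 x^{3} \sin{\left(t x \right)}}{2} + 108 x \sin{\left(t x \right)} \cos^{2}{\left(t x \right)} - \frac{9 x \sin{\left(t x \right)} \cos{\left(t x \right)}}{2}.
Matching coefficients of the independent functions:
  [x^{3} \sin{\left(t x \right)}]:  - \frac{A B}{2} = \frac{9}{2}
  [x^{5} \sin{\left(t x \right)}]:  - 4 A^{2} B = 108
  [x \sin{\left(t x \right)} \cos{\left(t x \right)}]:  - \frac{B^{2}}{2} = - \frac{9}{2}
  [x \sin{\left(t x \right)} \cos^{2}{\left(t x \right)}]:  - 4 B^{3} = 108
  [x^{3} \sin{\left(t x \right)} \cos{\left(t x \right)}]:  - 8 A B^{2} = -216
Solving: A = 3, B = -3.
Check against the point condition:
  u(0, 0) = -3  ⟹  B = -3  ✓
Hence u(x, t) = 3 x^{2} - 3 \cos{\left(t x \right)}.

Answer: u(x, t) = 3 x^{2} - 3 \cos{\left(t x \right)}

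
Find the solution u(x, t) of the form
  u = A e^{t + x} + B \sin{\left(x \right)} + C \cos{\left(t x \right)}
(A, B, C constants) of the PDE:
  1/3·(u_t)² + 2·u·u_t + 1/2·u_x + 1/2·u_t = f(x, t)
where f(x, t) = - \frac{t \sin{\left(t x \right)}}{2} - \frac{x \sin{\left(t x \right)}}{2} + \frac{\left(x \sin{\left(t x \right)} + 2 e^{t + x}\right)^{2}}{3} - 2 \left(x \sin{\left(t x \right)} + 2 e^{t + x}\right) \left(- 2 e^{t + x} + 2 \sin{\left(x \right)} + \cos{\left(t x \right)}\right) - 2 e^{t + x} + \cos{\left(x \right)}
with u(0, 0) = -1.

Answer: u(x, t) = - 2 e^{t + x} + 2 \sin{\left(x \right)} + \cos{\left(t x \right)}

Derivation:
Substitute the ansatz u = A e^{t + x} + B \sin{\left(x \right)} + C \cos{\left(t x \right)} into the left-hand side.
Derivatives of the ansatz:
  u_t = A e^{t} e^{x} - C x \sin{\left(t x \right)}
  u_x = A e^{t} e^{x} + B \cos{\left(x \right)} - C t \sin{\left(t x \right)}
Term by term:
  1/3·(u_t)² = \frac{A^{2} e^{2 t} e^{2 x}}{3} - \frac{2 A C x e^{t} e^{x} \sin{\left(t x \right)}}{3} + \frac{C^{2} x^{2} \sin^{2}{\left(t x \right)}}{3}
  2·u·u_t = 2 A^{2} e^{2 t} e^{2 x} + 2 A B e^{t} e^{x} \sin{\left(x \right)} - 2 A C x e^{t} e^{x} \sin{\left(t x \right)} + 2 A C e^{t} e^{x} \cos{\left(t x \right)} - 2 B C x \sin{\left(x \right)} \sin{\left(t x \right)} - 2 C^{2} x \sin{\left(t x \right)} \cos{\left(t x \right)}
  1/2·u_x = \frac{A e^{t} e^{x}}{2} + \frac{B \cos{\left(x \right)}}{2} - \frac{C t \sin{\left(t x \right)}}{2}
  1/2·u_t = \frac{A e^{t} e^{x}}{2} - \frac{C x \sin{\left(t x \right)}}{2}
So the left-hand side equals
  \frac{7 A^{2} e^{2 t} e^{2 x}}{3} + 2 A B e^{t} e^{x} \sin{\left(x \right)} - \frac{8 A C x e^{t} e^{x} \sin{\left(t x \right)}}{3} + 2 A C e^{t} e^{x} \cos{\left(t x \right)} + A e^{t} e^{x} - 2 B C x \sin{\left(x \right)} \sin{\left(t x \right)} + \frac{B \cos{\left(x \right)}}{2} + \frac{C^{2} x^{2} \sin^{2}{\left(t x \right)}}{3} - 2 C^{2} x \sin{\left(t x \right)} \cos{\left(t x \right)} - \frac{C t \sin{\left(t x \right)}}{2} - \frac{C x \sin{\left(t x \right)}}{2}
This must equal f(x, t) identically; expanded, f = - \frac{t \sin{\left(t x \right)}}{2} + \frac{x^{2} \sin^{2}{\left(t x \right)}}{3} + \frac{16 x e^{t} e^{x} \sin{\left(t x \right)}}{3} - 4 x \sin{\left(x \right)} \sin{\left(t x \right)} - 2 x \sin{\left(t x \right)} \cos{\left(t x \right)} - \frac{x \sin{\left(t x \right)}}{2} + \frac{28 e^{2 t} e^{2 x}}{3} - 8 e^{t} e^{x} \sin{\left(x \right)} - 4 e^{t} e^{x} \cos{\left(t x \right)} - 2 e^{t} e^{x} + \cos{\left(x \right)}.
Matching coefficients of the independent functions:
  [t \sin{\left(t x \right)}, x \sin{\left(t x \right)}]:  - \frac{C}{2} = - \frac{1}{2}
  [x^{2} \sin^{2}{\left(t x \right)}]:  \frac{C^{2}}{3} = \frac{1}{3}
  [e^{t} e^{x}]:  A = -2
  [e^{2 t} e^{2 x}]:  \frac{7 A^{2}}{3} = \frac{28}{3}
  [x \sin{\left(x \right)} \sin{\left(t x \right)}]:  - 2 B C = -4
  [x \sin{\left(t x \right)} \cos{\left(t x \right)}]:  - 2 C^{2} = -2
  [e^{t} e^{x} \sin{\left(x \right)}]:  2 A B = -8
  [e^{t} e^{x} \cos{\left(t x \right)}]:  2 A C = -4
  [x e^{t} e^{x} \sin{\left(t x \right)}]:  - \frac{8 A C}{3} = \frac{16}{3}
  [\cos{\left(x \right)}]:  \frac{B}{2} = 1
Solving: A = -2, B = 2, C = 1.
Check against the point condition:
  u(0, 0) = -1  ⟹  A + C = -1  ✓
Hence u(x, t) = - 2 e^{t + x} + 2 \sin{\left(x \right)} + \cos{\left(t x \right)}.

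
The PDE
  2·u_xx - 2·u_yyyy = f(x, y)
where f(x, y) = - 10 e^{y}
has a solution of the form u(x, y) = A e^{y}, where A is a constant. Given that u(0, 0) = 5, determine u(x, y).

Substitute the ansatz u = A e^{y} into the left-hand side.
Derivatives of the ansatz:
  u_xx = 0
  u_yyyy = A e^{y}
Term by term:
  2·u_xx = 0
  -2·u_yyyy = - 2 A e^{y}
So the left-hand side equals
  - 2 A e^{y}
This must equal f(x, y) = - 10 e^{y} identically.
Matching coefficients of the independent functions:
  [e^{y}]:  - 2 A = -10
Solving: A = 5.
Check against the point condition:
  u(0, 0) = 5  ⟹  A = 5  ✓
Hence u(x, y) = 5 e^{y}.

Answer: u(x, y) = 5 e^{y}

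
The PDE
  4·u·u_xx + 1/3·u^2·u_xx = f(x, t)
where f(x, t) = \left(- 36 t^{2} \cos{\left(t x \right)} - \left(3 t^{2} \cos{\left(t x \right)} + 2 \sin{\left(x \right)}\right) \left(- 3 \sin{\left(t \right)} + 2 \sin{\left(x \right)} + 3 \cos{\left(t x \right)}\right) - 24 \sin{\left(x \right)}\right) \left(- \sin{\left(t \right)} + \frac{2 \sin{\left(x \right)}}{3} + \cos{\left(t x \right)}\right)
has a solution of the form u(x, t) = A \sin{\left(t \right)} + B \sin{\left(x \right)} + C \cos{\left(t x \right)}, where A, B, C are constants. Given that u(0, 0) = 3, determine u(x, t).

Substitute the ansatz u = A \sin{\left(t \right)} + B \sin{\left(x \right)} + C \cos{\left(t x \right)} into the left-hand side.
Derivatives of the ansatz:
  u_xx = - B \sin{\left(x \right)} - C t^{2} \cos{\left(t x \right)}
Term by term:
  4·u·u_xx = - 4 A B \sin{\left(t \right)} \sin{\left(x \right)} - 4 A C t^{2} \sin{\left(t \right)} \cos{\left(t x \right)} - 4 B^{2} \sin^{2}{\left(x \right)} - 4 B C t^{2} \sin{\left(x \right)} \cos{\left(t x \right)} - 4 B C \sin{\left(x \right)} \cos{\left(t x \right)} - 4 C^{2} t^{2} \cos^{2}{\left(t x \right)}
  1/3·u^2·u_xx = - \frac{A^{2} B \sin^{2}{\left(t \right)} \sin{\left(x \right)}}{3} - \frac{A^{2} C t^{2} \sin^{2}{\left(t \right)} \cos{\left(t x \right)}}{3} - \frac{2 A B^{2} \sin{\left(t \right)} \sin^{2}{\left(x \right)}}{3} - \frac{2 A B C t^{2} \sin{\left(t \right)} \sin{\left(x \right)} \cos{\left(t x \right)}}{3} - \frac{2 A B C \sin{\left(t \right)} \sin{\left(x \right)} \cos{\left(t x \right)}}{3} - \frac{2 A C^{2} t^{2} \sin{\left(t \right)} \cos^{2}{\left(t x \right)}}{3} - \frac{B^{3} \sin^{3}{\left(x \right)}}{3} - \frac{B^{2} C t^{2} \sin^{2}{\left(x \right)} \cos{\left(t x \right)}}{3} - \frac{2 B^{2} C \sin^{2}{\left(x \right)} \cos{\left(t x \right)}}{3} - \frac{2 B C^{2} t^{2} \sin{\left(x \right)} \cos^{2}{\left(t x \right)}}{3} - \frac{B C^{2} \sin{\left(x \right)} \cos^{2}{\left(t x \right)}}{3} - \frac{C^{3} t^{2} \cos^{3}{\left(t x \right)}}{3}
So the left-hand side equals
  - \frac{A^{2} B \sin^{2}{\left(t \right)} \sin{\left(x \right)}}{3} - \frac{A^{2} C t^{2} \sin^{2}{\left(t \right)} \cos{\left(t x \right)}}{3} - \frac{2 A B^{2} \sin{\left(t \right)} \sin^{2}{\left(x \right)}}{3} - \frac{2 A B C t^{2} \sin{\left(t \right)} \sin{\left(x \right)} \cos{\left(t x \right)}}{3} - \frac{2 A B C \sin{\left(t \right)} \sin{\left(x \right)} \cos{\left(t x \right)}}{3} - 4 A B \sin{\left(t \right)} \sin{\left(x \right)} - \frac{2 A C^{2} t^{2} \sin{\left(t \right)} \cos^{2}{\left(t x \right)}}{3} - 4 A C t^{2} \sin{\left(t \right)} \cos{\left(t x \right)} - \frac{B^{3} \sin^{3}{\left(x \right)}}{3} - \frac{B^{2} C t^{2} \sin^{2}{\left(x \right)} \cos{\left(t x \right)}}{3} - \frac{2 B^{2} C \sin^{2}{\left(x \right)} \cos{\left(t x \right)}}{3} - 4 B^{2} \sin^{2}{\left(x \right)} - \frac{2 B C^{2} t^{2} \sin{\left(x \right)} \cos^{2}{\left(t x \right)}}{3} - \frac{B C^{2} \sin{\left(x \right)} \cos^{2}{\left(t x \right)}}{3} - 4 B C t^{2} \sin{\left(x \right)} \cos{\left(t x \right)} - 4 B C \sin{\left(x \right)} \cos{\left(t x \right)} - \frac{C^{3} t^{2} \cos^{3}{\left(t x \right)}}{3} - 4 C^{2} t^{2} \cos^{2}{\left(t x \right)}
This must equal f(x, t) identically; expanded, f = - 9 t^{2} \sin^{2}{\left(t \right)} \cos{\left(t x \right)} + 12 t^{2} \sin{\left(t \right)} \sin{\left(x \right)} \cos{\left(t x \right)} + 18 t^{2} \sin{\left(t \right)} \cos^{2}{\left(t x \right)} + 36 t^{2} \sin{\left(t \right)} \cos{\left(t x \right)} - 4 t^{2} \sin^{2}{\left(x \right)} \cos{\left(t x \right)} - 12 t^{2} \sin{\left(x \right)} \cos^{2}{\left(t x \right)} - 24 t^{2} \sin{\left(x \right)} \cos{\left(t x \right)} - 9 t^{2} \cos^{3}{\left(t x \right)} - 36 t^{2} \cos^{2}{\left(t x \right)} - 6 \sin^{2}{\left(t \right)} \sin{\left(x \right)} + 8 \sin{\left(t \right)} \sin^{2}{\left(x \right)} + 12 \sin{\left(t \right)} \sin{\left(x \right)} \cos{\left(t x \right)} + 24 \sin{\left(t \right)} \sin{\left(x \right)} - \frac{8 \sin^{3}{\left(x \right)}}{3} - 8 \sin^{2}{\left(x \right)} \cos{\left(t x \right)} - 16 \sin^{2}{\left(x \right)} - 6 \sin{\left(x \right)} \cos^{2}{\left(t x \right)} - 24 \sin{\left(x \right)} \cos{\left(t x \right)}.
Matching coefficients of the independent functions:
(each divided by its leading coefficient; functions giving the same equation are listed together)
  [t^{2} \cos^{2}{\left(t x \right)}]:  C^{2} - 9 = 0
  [t^{2} \cos^{3}{\left(t x \right)}]:  C^{3} - 27 = 0
  [\sin{\left(t \right)} \sin{\left(x \right)}]:  A B + 6 = 0
  [\sin{\left(t \right)} \sin^{2}{\left(x \right)}]:  A B^{2} + 12 = 0
  [\sin^{2}{\left(t \right)} \sin{\left(x \right)}]:  A^{2} B - 18 = 0
  [\sin{\left(x \right)} \cos{\left(t x \right)}, t^{2} \sin{\left(x \right)} \cos{\left(t x \right)}]:  B C - 6 = 0
  [\sin{\left(x \right)} \cos^{2}{\left(t x \right)}, t^{2} \sin{\left(x \right)} \cos^{2}{\left(t x \right)}]:  B C^{2} - 18 = 0
  [\sin^{2}{\left(x \right)} \cos{\left(t x \right)}, t^{2} \sin^{2}{\left(x \right)} \cos{\left(t x \right)}]:  B^{2} C - 12 = 0
  [t^{2} \sin{\left(t \right)} \cos{\left(t x \right)}]:  A C + 9 = 0
  [t^{2} \sin{\left(t \right)} \cos^{2}{\left(t x \right)}]:  A C^{2} + 27 = 0
  [t^{2} \sin^{2}{\left(t \right)} \cos{\left(t x \right)}]:  A^{2} C - 27 = 0
  [\sin{\left(t \right)} \sin{\left(x \right)} \cos{\left(t x \right)}, t^{2} \sin{\left(t \right)} \sin{\left(x \right)} \cos{\left(t x \right)}]:  A B C + 18 = 0
  [\sin^{2}{\left(x \right)}]:  B^{2} - 4 = 0
  [\sin^{3}{\left(x \right)}]:  B^{3} - 8 = 0
Solving: A = -3, B = 2, C = 3.
Check against the point condition:
  u(0, 0) = 3  ⟹  C = 3  ✓
Hence u(x, t) = - 3 \sin{\left(t \right)} + 2 \sin{\left(x \right)} + 3 \cos{\left(t x \right)}.

Answer: u(x, t) = - 3 \sin{\left(t \right)} + 2 \sin{\left(x \right)} + 3 \cos{\left(t x \right)}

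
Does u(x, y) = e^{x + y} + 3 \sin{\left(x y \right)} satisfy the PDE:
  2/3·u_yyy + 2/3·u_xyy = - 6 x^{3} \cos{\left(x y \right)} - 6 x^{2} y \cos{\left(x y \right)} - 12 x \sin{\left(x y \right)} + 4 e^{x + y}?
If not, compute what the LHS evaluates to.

Evaluate each term of the left-hand side for u = e^{x + y} + 3 \sin{\left(x y \right)}.
Derivatives:
  u_yyy = - 3 x^{3} \cos{\left(x y \right)} + e^{x} e^{y}
  u_xyy = - 3 x^{2} y \cos{\left(x y \right)} - 6 x \sin{\left(x y \right)} + e^{x} e^{y}
Terms:
  2/3·u_yyy = - 2 x^{3} \cos{\left(x y \right)} + \frac{2 e^{x + y}}{3}
  2/3·u_xyy = - 2 x^{2} y \cos{\left(x y \right)} - 4 x \sin{\left(x y \right)} + \frac{2 e^{x + y}}{3}
Sum: LHS = - 2 x^{3} \cos{\left(x y \right)} - 2 x^{2} y \cos{\left(x y \right)} - 4 x \sin{\left(x y \right)} + \frac{4 e^{x + y}}{3}
Given right-hand side: - 6 x^{3} \cos{\left(x y \right)} - 6 x^{2} y \cos{\left(x y \right)} - 12 x \sin{\left(x y \right)} + 4 e^{x + y}. Difference LHS − RHS = 4 x^{3} \cos{\left(x y \right)} + 4 x^{2} y \cos{\left(x y \right)} + 8 x \sin{\left(x y \right)} - \frac{8 e^{x + y}}{3} ≠ 0, so u is not a solution.

Answer: No, the LHS evaluates to - 2 x^{3} \cos{\left(x y \right)} - 2 x^{2} y \cos{\left(x y \right)} - 4 x \sin{\left(x y \right)} + \frac{4 e^{x + y}}{3}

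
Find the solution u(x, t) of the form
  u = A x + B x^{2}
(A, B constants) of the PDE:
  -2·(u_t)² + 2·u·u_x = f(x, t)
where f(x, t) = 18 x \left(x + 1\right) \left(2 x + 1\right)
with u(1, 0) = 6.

Substitute the ansatz u = A x + B x^{2} into the left-hand side.
Derivatives of the ansatz:
  u_t = 0
  u_x = A + 2 B x
Term by term:
  -2·(u_t)² = 0
  2·u·u_x = 2 A^{2} x + 6 A B x^{2} + 4 B^{2} x^{3}
So the left-hand side equals
  2 A^{2} x + 6 A B x^{2} + 4 B^{2} x^{3}
This must equal f(x, t) identically; expanded, f = 36 x^{3} + 54 x^{2} + 18 x.
Matching coefficients of the independent functions:
  [x]:  2 A^{2} = 18
  [x^{2}]:  6 A B = 54
  [x^{3}]:  4 B^{2} = 36
These equations allow (A, B) = (-3, -3) or (3, 3).
Impose the point condition(s):
  u(1, 0) = 6  ⟹  A + B = 6
Only A = 3, B = 3 satisfies everything.
Hence u(x, t) = 3 x^{2} + 3 x.

Answer: u(x, t) = 3 x^{2} + 3 x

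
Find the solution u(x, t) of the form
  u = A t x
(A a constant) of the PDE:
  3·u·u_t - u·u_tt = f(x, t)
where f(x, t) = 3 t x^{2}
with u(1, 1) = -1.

Answer: u(x, t) = - t x

Derivation:
Substitute the ansatz u = A t x into the left-hand side.
Derivatives of the ansatz:
  u_t = A x
  u_tt = 0
Term by term:
  3·u·u_t = 3 A^{2} t x^{2}
  -u·u_tt = 0
So the left-hand side equals
  3 A^{2} t x^{2}
This must equal f(x, t) = 3 t x^{2} identically.
Matching coefficients of the independent functions:
  [t x^{2}]:  3 A^{2} = 3
These equations allow (A) = (-1) or (1).
Impose the point condition(s):
  u(1, 1) = -1  ⟹  A = -1
Only A = -1 satisfies everything.
Hence u(x, t) = - t x.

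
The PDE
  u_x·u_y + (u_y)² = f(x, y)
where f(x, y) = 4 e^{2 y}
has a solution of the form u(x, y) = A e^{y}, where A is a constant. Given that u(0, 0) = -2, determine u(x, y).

Substitute the ansatz u = A e^{y} into the left-hand side.
Derivatives of the ansatz:
  u_x = 0
  u_y = A e^{y}
Term by term:
  u_x·u_y = 0
  (u_y)² = A^{2} e^{2 y}
So the left-hand side equals
  A^{2} e^{2 y}
This must equal f(x, y) = 4 e^{2 y} identically.
Matching coefficients of the independent functions:
  [e^{2 y}]:  A^{2} = 4
These equations allow (A) = (-2) or (2).
Impose the point condition(s):
  u(0, 0) = -2  ⟹  A = -2
Only A = -2 satisfies everything.
Hence u(x, y) = - 2 e^{y}.

Answer: u(x, y) = - 2 e^{y}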